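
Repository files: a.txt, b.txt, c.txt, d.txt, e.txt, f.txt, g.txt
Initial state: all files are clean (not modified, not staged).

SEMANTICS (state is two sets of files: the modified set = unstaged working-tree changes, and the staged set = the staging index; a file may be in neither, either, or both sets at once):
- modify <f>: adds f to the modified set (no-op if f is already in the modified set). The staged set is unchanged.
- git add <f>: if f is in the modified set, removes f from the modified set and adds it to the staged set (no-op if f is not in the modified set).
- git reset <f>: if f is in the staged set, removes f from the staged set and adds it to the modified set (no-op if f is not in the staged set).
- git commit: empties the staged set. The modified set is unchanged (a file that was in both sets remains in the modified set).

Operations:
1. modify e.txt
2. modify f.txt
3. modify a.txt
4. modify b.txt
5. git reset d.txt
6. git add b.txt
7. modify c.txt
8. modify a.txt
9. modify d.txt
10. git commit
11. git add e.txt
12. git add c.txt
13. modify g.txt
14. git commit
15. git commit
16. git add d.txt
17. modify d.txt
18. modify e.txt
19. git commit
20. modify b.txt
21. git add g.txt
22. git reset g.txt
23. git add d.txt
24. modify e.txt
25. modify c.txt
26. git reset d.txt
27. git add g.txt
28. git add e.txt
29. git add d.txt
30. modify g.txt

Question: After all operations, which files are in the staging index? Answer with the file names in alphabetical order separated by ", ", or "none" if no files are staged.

After op 1 (modify e.txt): modified={e.txt} staged={none}
After op 2 (modify f.txt): modified={e.txt, f.txt} staged={none}
After op 3 (modify a.txt): modified={a.txt, e.txt, f.txt} staged={none}
After op 4 (modify b.txt): modified={a.txt, b.txt, e.txt, f.txt} staged={none}
After op 5 (git reset d.txt): modified={a.txt, b.txt, e.txt, f.txt} staged={none}
After op 6 (git add b.txt): modified={a.txt, e.txt, f.txt} staged={b.txt}
After op 7 (modify c.txt): modified={a.txt, c.txt, e.txt, f.txt} staged={b.txt}
After op 8 (modify a.txt): modified={a.txt, c.txt, e.txt, f.txt} staged={b.txt}
After op 9 (modify d.txt): modified={a.txt, c.txt, d.txt, e.txt, f.txt} staged={b.txt}
After op 10 (git commit): modified={a.txt, c.txt, d.txt, e.txt, f.txt} staged={none}
After op 11 (git add e.txt): modified={a.txt, c.txt, d.txt, f.txt} staged={e.txt}
After op 12 (git add c.txt): modified={a.txt, d.txt, f.txt} staged={c.txt, e.txt}
After op 13 (modify g.txt): modified={a.txt, d.txt, f.txt, g.txt} staged={c.txt, e.txt}
After op 14 (git commit): modified={a.txt, d.txt, f.txt, g.txt} staged={none}
After op 15 (git commit): modified={a.txt, d.txt, f.txt, g.txt} staged={none}
After op 16 (git add d.txt): modified={a.txt, f.txt, g.txt} staged={d.txt}
After op 17 (modify d.txt): modified={a.txt, d.txt, f.txt, g.txt} staged={d.txt}
After op 18 (modify e.txt): modified={a.txt, d.txt, e.txt, f.txt, g.txt} staged={d.txt}
After op 19 (git commit): modified={a.txt, d.txt, e.txt, f.txt, g.txt} staged={none}
After op 20 (modify b.txt): modified={a.txt, b.txt, d.txt, e.txt, f.txt, g.txt} staged={none}
After op 21 (git add g.txt): modified={a.txt, b.txt, d.txt, e.txt, f.txt} staged={g.txt}
After op 22 (git reset g.txt): modified={a.txt, b.txt, d.txt, e.txt, f.txt, g.txt} staged={none}
After op 23 (git add d.txt): modified={a.txt, b.txt, e.txt, f.txt, g.txt} staged={d.txt}
After op 24 (modify e.txt): modified={a.txt, b.txt, e.txt, f.txt, g.txt} staged={d.txt}
After op 25 (modify c.txt): modified={a.txt, b.txt, c.txt, e.txt, f.txt, g.txt} staged={d.txt}
After op 26 (git reset d.txt): modified={a.txt, b.txt, c.txt, d.txt, e.txt, f.txt, g.txt} staged={none}
After op 27 (git add g.txt): modified={a.txt, b.txt, c.txt, d.txt, e.txt, f.txt} staged={g.txt}
After op 28 (git add e.txt): modified={a.txt, b.txt, c.txt, d.txt, f.txt} staged={e.txt, g.txt}
After op 29 (git add d.txt): modified={a.txt, b.txt, c.txt, f.txt} staged={d.txt, e.txt, g.txt}
After op 30 (modify g.txt): modified={a.txt, b.txt, c.txt, f.txt, g.txt} staged={d.txt, e.txt, g.txt}

Answer: d.txt, e.txt, g.txt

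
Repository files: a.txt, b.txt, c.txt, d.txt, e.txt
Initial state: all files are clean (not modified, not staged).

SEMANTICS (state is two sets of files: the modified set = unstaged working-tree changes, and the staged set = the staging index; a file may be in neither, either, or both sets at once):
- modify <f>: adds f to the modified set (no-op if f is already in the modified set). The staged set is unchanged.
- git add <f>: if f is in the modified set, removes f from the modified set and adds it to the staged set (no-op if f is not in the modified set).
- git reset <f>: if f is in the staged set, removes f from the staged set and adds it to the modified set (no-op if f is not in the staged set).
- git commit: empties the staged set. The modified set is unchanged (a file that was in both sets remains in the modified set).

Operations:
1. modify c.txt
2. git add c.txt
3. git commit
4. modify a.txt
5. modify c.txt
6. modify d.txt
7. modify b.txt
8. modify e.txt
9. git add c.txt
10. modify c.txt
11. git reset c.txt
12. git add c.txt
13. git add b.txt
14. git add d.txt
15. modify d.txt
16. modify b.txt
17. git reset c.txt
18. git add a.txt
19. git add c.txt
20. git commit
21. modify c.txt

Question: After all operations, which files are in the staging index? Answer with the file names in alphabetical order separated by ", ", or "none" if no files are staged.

Answer: none

Derivation:
After op 1 (modify c.txt): modified={c.txt} staged={none}
After op 2 (git add c.txt): modified={none} staged={c.txt}
After op 3 (git commit): modified={none} staged={none}
After op 4 (modify a.txt): modified={a.txt} staged={none}
After op 5 (modify c.txt): modified={a.txt, c.txt} staged={none}
After op 6 (modify d.txt): modified={a.txt, c.txt, d.txt} staged={none}
After op 7 (modify b.txt): modified={a.txt, b.txt, c.txt, d.txt} staged={none}
After op 8 (modify e.txt): modified={a.txt, b.txt, c.txt, d.txt, e.txt} staged={none}
After op 9 (git add c.txt): modified={a.txt, b.txt, d.txt, e.txt} staged={c.txt}
After op 10 (modify c.txt): modified={a.txt, b.txt, c.txt, d.txt, e.txt} staged={c.txt}
After op 11 (git reset c.txt): modified={a.txt, b.txt, c.txt, d.txt, e.txt} staged={none}
After op 12 (git add c.txt): modified={a.txt, b.txt, d.txt, e.txt} staged={c.txt}
After op 13 (git add b.txt): modified={a.txt, d.txt, e.txt} staged={b.txt, c.txt}
After op 14 (git add d.txt): modified={a.txt, e.txt} staged={b.txt, c.txt, d.txt}
After op 15 (modify d.txt): modified={a.txt, d.txt, e.txt} staged={b.txt, c.txt, d.txt}
After op 16 (modify b.txt): modified={a.txt, b.txt, d.txt, e.txt} staged={b.txt, c.txt, d.txt}
After op 17 (git reset c.txt): modified={a.txt, b.txt, c.txt, d.txt, e.txt} staged={b.txt, d.txt}
After op 18 (git add a.txt): modified={b.txt, c.txt, d.txt, e.txt} staged={a.txt, b.txt, d.txt}
After op 19 (git add c.txt): modified={b.txt, d.txt, e.txt} staged={a.txt, b.txt, c.txt, d.txt}
After op 20 (git commit): modified={b.txt, d.txt, e.txt} staged={none}
After op 21 (modify c.txt): modified={b.txt, c.txt, d.txt, e.txt} staged={none}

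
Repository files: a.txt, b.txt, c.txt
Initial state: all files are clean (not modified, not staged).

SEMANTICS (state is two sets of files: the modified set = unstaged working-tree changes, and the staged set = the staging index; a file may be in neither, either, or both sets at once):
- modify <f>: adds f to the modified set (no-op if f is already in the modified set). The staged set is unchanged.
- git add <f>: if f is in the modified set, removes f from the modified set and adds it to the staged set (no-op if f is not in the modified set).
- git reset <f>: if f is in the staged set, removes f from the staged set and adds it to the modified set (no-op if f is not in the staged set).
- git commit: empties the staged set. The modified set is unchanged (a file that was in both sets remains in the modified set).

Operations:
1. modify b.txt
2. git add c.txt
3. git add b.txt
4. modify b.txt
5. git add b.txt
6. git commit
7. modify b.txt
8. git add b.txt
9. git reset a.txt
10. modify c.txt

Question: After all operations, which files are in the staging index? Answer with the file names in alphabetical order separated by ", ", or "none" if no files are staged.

Answer: b.txt

Derivation:
After op 1 (modify b.txt): modified={b.txt} staged={none}
After op 2 (git add c.txt): modified={b.txt} staged={none}
After op 3 (git add b.txt): modified={none} staged={b.txt}
After op 4 (modify b.txt): modified={b.txt} staged={b.txt}
After op 5 (git add b.txt): modified={none} staged={b.txt}
After op 6 (git commit): modified={none} staged={none}
After op 7 (modify b.txt): modified={b.txt} staged={none}
After op 8 (git add b.txt): modified={none} staged={b.txt}
After op 9 (git reset a.txt): modified={none} staged={b.txt}
After op 10 (modify c.txt): modified={c.txt} staged={b.txt}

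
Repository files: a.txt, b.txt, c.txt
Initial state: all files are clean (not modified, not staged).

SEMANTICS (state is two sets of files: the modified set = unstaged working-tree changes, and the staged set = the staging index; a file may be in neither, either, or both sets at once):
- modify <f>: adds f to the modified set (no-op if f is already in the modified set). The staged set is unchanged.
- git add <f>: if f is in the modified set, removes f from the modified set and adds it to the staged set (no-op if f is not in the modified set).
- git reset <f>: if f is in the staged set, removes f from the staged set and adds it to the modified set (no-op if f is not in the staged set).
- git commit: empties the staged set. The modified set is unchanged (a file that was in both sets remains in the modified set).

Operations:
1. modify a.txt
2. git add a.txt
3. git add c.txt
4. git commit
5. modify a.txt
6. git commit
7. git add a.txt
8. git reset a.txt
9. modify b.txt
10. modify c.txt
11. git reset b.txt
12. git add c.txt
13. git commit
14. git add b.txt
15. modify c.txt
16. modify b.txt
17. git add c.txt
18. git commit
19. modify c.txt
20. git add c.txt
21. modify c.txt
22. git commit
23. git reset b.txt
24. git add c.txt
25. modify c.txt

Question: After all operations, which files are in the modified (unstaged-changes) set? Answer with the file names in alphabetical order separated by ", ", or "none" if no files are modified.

Answer: a.txt, b.txt, c.txt

Derivation:
After op 1 (modify a.txt): modified={a.txt} staged={none}
After op 2 (git add a.txt): modified={none} staged={a.txt}
After op 3 (git add c.txt): modified={none} staged={a.txt}
After op 4 (git commit): modified={none} staged={none}
After op 5 (modify a.txt): modified={a.txt} staged={none}
After op 6 (git commit): modified={a.txt} staged={none}
After op 7 (git add a.txt): modified={none} staged={a.txt}
After op 8 (git reset a.txt): modified={a.txt} staged={none}
After op 9 (modify b.txt): modified={a.txt, b.txt} staged={none}
After op 10 (modify c.txt): modified={a.txt, b.txt, c.txt} staged={none}
After op 11 (git reset b.txt): modified={a.txt, b.txt, c.txt} staged={none}
After op 12 (git add c.txt): modified={a.txt, b.txt} staged={c.txt}
After op 13 (git commit): modified={a.txt, b.txt} staged={none}
After op 14 (git add b.txt): modified={a.txt} staged={b.txt}
After op 15 (modify c.txt): modified={a.txt, c.txt} staged={b.txt}
After op 16 (modify b.txt): modified={a.txt, b.txt, c.txt} staged={b.txt}
After op 17 (git add c.txt): modified={a.txt, b.txt} staged={b.txt, c.txt}
After op 18 (git commit): modified={a.txt, b.txt} staged={none}
After op 19 (modify c.txt): modified={a.txt, b.txt, c.txt} staged={none}
After op 20 (git add c.txt): modified={a.txt, b.txt} staged={c.txt}
After op 21 (modify c.txt): modified={a.txt, b.txt, c.txt} staged={c.txt}
After op 22 (git commit): modified={a.txt, b.txt, c.txt} staged={none}
After op 23 (git reset b.txt): modified={a.txt, b.txt, c.txt} staged={none}
After op 24 (git add c.txt): modified={a.txt, b.txt} staged={c.txt}
After op 25 (modify c.txt): modified={a.txt, b.txt, c.txt} staged={c.txt}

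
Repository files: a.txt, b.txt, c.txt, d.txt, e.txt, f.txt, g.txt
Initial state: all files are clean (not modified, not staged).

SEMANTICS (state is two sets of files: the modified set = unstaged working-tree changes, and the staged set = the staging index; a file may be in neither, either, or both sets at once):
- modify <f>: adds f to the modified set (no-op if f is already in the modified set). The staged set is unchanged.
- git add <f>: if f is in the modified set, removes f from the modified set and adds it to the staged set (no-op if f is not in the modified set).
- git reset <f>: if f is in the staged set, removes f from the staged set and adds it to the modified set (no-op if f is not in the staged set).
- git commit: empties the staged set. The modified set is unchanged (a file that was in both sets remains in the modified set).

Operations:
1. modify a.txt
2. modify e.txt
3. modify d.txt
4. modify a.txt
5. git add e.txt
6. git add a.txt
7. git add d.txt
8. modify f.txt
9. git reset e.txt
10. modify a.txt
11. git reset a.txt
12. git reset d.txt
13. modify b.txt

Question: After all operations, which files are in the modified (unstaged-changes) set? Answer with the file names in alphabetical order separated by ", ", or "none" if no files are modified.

Answer: a.txt, b.txt, d.txt, e.txt, f.txt

Derivation:
After op 1 (modify a.txt): modified={a.txt} staged={none}
After op 2 (modify e.txt): modified={a.txt, e.txt} staged={none}
After op 3 (modify d.txt): modified={a.txt, d.txt, e.txt} staged={none}
After op 4 (modify a.txt): modified={a.txt, d.txt, e.txt} staged={none}
After op 5 (git add e.txt): modified={a.txt, d.txt} staged={e.txt}
After op 6 (git add a.txt): modified={d.txt} staged={a.txt, e.txt}
After op 7 (git add d.txt): modified={none} staged={a.txt, d.txt, e.txt}
After op 8 (modify f.txt): modified={f.txt} staged={a.txt, d.txt, e.txt}
After op 9 (git reset e.txt): modified={e.txt, f.txt} staged={a.txt, d.txt}
After op 10 (modify a.txt): modified={a.txt, e.txt, f.txt} staged={a.txt, d.txt}
After op 11 (git reset a.txt): modified={a.txt, e.txt, f.txt} staged={d.txt}
After op 12 (git reset d.txt): modified={a.txt, d.txt, e.txt, f.txt} staged={none}
After op 13 (modify b.txt): modified={a.txt, b.txt, d.txt, e.txt, f.txt} staged={none}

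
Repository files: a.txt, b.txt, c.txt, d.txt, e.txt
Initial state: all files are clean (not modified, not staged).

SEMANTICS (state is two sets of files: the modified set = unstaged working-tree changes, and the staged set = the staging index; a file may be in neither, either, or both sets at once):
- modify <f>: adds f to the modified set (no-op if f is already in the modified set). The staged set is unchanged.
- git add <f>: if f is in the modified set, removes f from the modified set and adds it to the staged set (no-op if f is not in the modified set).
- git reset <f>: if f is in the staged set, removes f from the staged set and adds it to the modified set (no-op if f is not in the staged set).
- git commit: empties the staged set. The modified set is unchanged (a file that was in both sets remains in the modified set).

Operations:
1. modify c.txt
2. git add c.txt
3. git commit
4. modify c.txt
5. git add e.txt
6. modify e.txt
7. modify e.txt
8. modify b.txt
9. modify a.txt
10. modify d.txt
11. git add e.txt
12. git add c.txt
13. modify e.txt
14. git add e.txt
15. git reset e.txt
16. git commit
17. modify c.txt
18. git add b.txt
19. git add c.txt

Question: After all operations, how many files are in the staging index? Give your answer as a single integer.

Answer: 2

Derivation:
After op 1 (modify c.txt): modified={c.txt} staged={none}
After op 2 (git add c.txt): modified={none} staged={c.txt}
After op 3 (git commit): modified={none} staged={none}
After op 4 (modify c.txt): modified={c.txt} staged={none}
After op 5 (git add e.txt): modified={c.txt} staged={none}
After op 6 (modify e.txt): modified={c.txt, e.txt} staged={none}
After op 7 (modify e.txt): modified={c.txt, e.txt} staged={none}
After op 8 (modify b.txt): modified={b.txt, c.txt, e.txt} staged={none}
After op 9 (modify a.txt): modified={a.txt, b.txt, c.txt, e.txt} staged={none}
After op 10 (modify d.txt): modified={a.txt, b.txt, c.txt, d.txt, e.txt} staged={none}
After op 11 (git add e.txt): modified={a.txt, b.txt, c.txt, d.txt} staged={e.txt}
After op 12 (git add c.txt): modified={a.txt, b.txt, d.txt} staged={c.txt, e.txt}
After op 13 (modify e.txt): modified={a.txt, b.txt, d.txt, e.txt} staged={c.txt, e.txt}
After op 14 (git add e.txt): modified={a.txt, b.txt, d.txt} staged={c.txt, e.txt}
After op 15 (git reset e.txt): modified={a.txt, b.txt, d.txt, e.txt} staged={c.txt}
After op 16 (git commit): modified={a.txt, b.txt, d.txt, e.txt} staged={none}
After op 17 (modify c.txt): modified={a.txt, b.txt, c.txt, d.txt, e.txt} staged={none}
After op 18 (git add b.txt): modified={a.txt, c.txt, d.txt, e.txt} staged={b.txt}
After op 19 (git add c.txt): modified={a.txt, d.txt, e.txt} staged={b.txt, c.txt}
Final staged set: {b.txt, c.txt} -> count=2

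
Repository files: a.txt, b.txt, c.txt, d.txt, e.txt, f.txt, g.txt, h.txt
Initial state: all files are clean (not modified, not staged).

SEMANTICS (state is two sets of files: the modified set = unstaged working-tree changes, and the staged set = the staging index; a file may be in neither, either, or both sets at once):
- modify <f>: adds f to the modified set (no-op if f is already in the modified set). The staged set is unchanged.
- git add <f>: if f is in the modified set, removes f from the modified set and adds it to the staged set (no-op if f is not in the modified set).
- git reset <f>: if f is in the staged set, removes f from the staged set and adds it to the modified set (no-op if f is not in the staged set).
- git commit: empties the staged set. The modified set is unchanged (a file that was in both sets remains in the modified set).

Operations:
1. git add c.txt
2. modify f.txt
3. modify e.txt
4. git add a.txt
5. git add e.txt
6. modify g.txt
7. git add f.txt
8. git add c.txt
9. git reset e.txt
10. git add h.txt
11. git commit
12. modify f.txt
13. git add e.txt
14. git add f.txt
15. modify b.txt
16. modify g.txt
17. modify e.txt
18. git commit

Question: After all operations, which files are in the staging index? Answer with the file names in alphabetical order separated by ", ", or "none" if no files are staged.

Answer: none

Derivation:
After op 1 (git add c.txt): modified={none} staged={none}
After op 2 (modify f.txt): modified={f.txt} staged={none}
After op 3 (modify e.txt): modified={e.txt, f.txt} staged={none}
After op 4 (git add a.txt): modified={e.txt, f.txt} staged={none}
After op 5 (git add e.txt): modified={f.txt} staged={e.txt}
After op 6 (modify g.txt): modified={f.txt, g.txt} staged={e.txt}
After op 7 (git add f.txt): modified={g.txt} staged={e.txt, f.txt}
After op 8 (git add c.txt): modified={g.txt} staged={e.txt, f.txt}
After op 9 (git reset e.txt): modified={e.txt, g.txt} staged={f.txt}
After op 10 (git add h.txt): modified={e.txt, g.txt} staged={f.txt}
After op 11 (git commit): modified={e.txt, g.txt} staged={none}
After op 12 (modify f.txt): modified={e.txt, f.txt, g.txt} staged={none}
After op 13 (git add e.txt): modified={f.txt, g.txt} staged={e.txt}
After op 14 (git add f.txt): modified={g.txt} staged={e.txt, f.txt}
After op 15 (modify b.txt): modified={b.txt, g.txt} staged={e.txt, f.txt}
After op 16 (modify g.txt): modified={b.txt, g.txt} staged={e.txt, f.txt}
After op 17 (modify e.txt): modified={b.txt, e.txt, g.txt} staged={e.txt, f.txt}
After op 18 (git commit): modified={b.txt, e.txt, g.txt} staged={none}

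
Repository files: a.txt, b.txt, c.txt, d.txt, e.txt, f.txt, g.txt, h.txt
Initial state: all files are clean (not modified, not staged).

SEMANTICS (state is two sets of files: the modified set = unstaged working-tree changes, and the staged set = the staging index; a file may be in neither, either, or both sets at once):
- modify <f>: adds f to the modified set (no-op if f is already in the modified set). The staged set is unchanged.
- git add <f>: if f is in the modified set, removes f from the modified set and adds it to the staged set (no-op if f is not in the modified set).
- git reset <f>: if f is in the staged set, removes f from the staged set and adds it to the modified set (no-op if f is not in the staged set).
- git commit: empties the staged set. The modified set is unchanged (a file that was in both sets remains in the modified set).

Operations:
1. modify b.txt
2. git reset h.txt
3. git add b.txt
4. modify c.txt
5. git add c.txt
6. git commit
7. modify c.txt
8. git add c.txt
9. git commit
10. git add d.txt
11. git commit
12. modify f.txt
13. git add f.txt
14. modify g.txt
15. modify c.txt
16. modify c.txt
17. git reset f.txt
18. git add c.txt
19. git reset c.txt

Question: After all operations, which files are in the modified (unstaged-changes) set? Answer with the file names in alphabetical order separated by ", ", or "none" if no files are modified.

Answer: c.txt, f.txt, g.txt

Derivation:
After op 1 (modify b.txt): modified={b.txt} staged={none}
After op 2 (git reset h.txt): modified={b.txt} staged={none}
After op 3 (git add b.txt): modified={none} staged={b.txt}
After op 4 (modify c.txt): modified={c.txt} staged={b.txt}
After op 5 (git add c.txt): modified={none} staged={b.txt, c.txt}
After op 6 (git commit): modified={none} staged={none}
After op 7 (modify c.txt): modified={c.txt} staged={none}
After op 8 (git add c.txt): modified={none} staged={c.txt}
After op 9 (git commit): modified={none} staged={none}
After op 10 (git add d.txt): modified={none} staged={none}
After op 11 (git commit): modified={none} staged={none}
After op 12 (modify f.txt): modified={f.txt} staged={none}
After op 13 (git add f.txt): modified={none} staged={f.txt}
After op 14 (modify g.txt): modified={g.txt} staged={f.txt}
After op 15 (modify c.txt): modified={c.txt, g.txt} staged={f.txt}
After op 16 (modify c.txt): modified={c.txt, g.txt} staged={f.txt}
After op 17 (git reset f.txt): modified={c.txt, f.txt, g.txt} staged={none}
After op 18 (git add c.txt): modified={f.txt, g.txt} staged={c.txt}
After op 19 (git reset c.txt): modified={c.txt, f.txt, g.txt} staged={none}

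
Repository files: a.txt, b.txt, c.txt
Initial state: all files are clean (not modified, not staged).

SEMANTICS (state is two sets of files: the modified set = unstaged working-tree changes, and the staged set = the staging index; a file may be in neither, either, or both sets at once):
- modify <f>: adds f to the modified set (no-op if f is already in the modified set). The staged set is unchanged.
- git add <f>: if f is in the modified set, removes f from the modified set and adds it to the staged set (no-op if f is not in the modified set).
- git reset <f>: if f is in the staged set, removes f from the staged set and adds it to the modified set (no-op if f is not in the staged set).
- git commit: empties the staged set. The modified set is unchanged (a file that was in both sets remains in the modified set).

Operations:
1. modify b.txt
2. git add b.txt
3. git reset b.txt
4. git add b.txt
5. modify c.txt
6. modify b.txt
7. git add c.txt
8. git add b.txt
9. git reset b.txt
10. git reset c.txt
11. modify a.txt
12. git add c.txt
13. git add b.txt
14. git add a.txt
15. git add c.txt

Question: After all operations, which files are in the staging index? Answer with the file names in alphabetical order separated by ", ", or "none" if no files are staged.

After op 1 (modify b.txt): modified={b.txt} staged={none}
After op 2 (git add b.txt): modified={none} staged={b.txt}
After op 3 (git reset b.txt): modified={b.txt} staged={none}
After op 4 (git add b.txt): modified={none} staged={b.txt}
After op 5 (modify c.txt): modified={c.txt} staged={b.txt}
After op 6 (modify b.txt): modified={b.txt, c.txt} staged={b.txt}
After op 7 (git add c.txt): modified={b.txt} staged={b.txt, c.txt}
After op 8 (git add b.txt): modified={none} staged={b.txt, c.txt}
After op 9 (git reset b.txt): modified={b.txt} staged={c.txt}
After op 10 (git reset c.txt): modified={b.txt, c.txt} staged={none}
After op 11 (modify a.txt): modified={a.txt, b.txt, c.txt} staged={none}
After op 12 (git add c.txt): modified={a.txt, b.txt} staged={c.txt}
After op 13 (git add b.txt): modified={a.txt} staged={b.txt, c.txt}
After op 14 (git add a.txt): modified={none} staged={a.txt, b.txt, c.txt}
After op 15 (git add c.txt): modified={none} staged={a.txt, b.txt, c.txt}

Answer: a.txt, b.txt, c.txt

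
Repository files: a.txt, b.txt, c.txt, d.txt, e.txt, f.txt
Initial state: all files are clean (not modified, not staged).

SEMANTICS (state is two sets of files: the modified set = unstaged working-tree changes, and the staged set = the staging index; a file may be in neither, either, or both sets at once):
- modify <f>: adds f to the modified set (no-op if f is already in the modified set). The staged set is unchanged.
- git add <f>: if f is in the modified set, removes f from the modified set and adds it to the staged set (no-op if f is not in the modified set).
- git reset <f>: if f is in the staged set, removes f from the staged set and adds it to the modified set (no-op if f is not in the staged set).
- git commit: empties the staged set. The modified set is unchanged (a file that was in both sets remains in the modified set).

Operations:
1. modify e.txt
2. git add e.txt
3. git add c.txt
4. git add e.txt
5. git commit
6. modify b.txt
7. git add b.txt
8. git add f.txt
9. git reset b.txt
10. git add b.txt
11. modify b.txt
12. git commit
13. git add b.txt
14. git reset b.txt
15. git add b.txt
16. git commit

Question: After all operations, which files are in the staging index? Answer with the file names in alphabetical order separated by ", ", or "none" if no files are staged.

After op 1 (modify e.txt): modified={e.txt} staged={none}
After op 2 (git add e.txt): modified={none} staged={e.txt}
After op 3 (git add c.txt): modified={none} staged={e.txt}
After op 4 (git add e.txt): modified={none} staged={e.txt}
After op 5 (git commit): modified={none} staged={none}
After op 6 (modify b.txt): modified={b.txt} staged={none}
After op 7 (git add b.txt): modified={none} staged={b.txt}
After op 8 (git add f.txt): modified={none} staged={b.txt}
After op 9 (git reset b.txt): modified={b.txt} staged={none}
After op 10 (git add b.txt): modified={none} staged={b.txt}
After op 11 (modify b.txt): modified={b.txt} staged={b.txt}
After op 12 (git commit): modified={b.txt} staged={none}
After op 13 (git add b.txt): modified={none} staged={b.txt}
After op 14 (git reset b.txt): modified={b.txt} staged={none}
After op 15 (git add b.txt): modified={none} staged={b.txt}
After op 16 (git commit): modified={none} staged={none}

Answer: none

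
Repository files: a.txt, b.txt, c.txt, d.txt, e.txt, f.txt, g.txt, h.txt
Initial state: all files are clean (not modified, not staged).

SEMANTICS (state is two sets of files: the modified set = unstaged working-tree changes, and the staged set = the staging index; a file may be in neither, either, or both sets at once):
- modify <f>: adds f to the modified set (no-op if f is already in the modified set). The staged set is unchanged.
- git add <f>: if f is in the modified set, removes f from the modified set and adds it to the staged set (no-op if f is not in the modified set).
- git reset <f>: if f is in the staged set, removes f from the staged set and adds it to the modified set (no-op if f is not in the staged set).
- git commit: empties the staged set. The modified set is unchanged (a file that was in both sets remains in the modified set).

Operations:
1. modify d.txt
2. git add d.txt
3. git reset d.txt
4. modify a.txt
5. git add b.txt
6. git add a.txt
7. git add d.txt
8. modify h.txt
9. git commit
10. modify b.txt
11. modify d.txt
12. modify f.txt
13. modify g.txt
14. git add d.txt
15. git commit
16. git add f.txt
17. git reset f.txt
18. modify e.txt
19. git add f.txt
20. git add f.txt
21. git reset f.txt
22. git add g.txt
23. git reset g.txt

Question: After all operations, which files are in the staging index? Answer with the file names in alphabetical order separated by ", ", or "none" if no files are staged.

Answer: none

Derivation:
After op 1 (modify d.txt): modified={d.txt} staged={none}
After op 2 (git add d.txt): modified={none} staged={d.txt}
After op 3 (git reset d.txt): modified={d.txt} staged={none}
After op 4 (modify a.txt): modified={a.txt, d.txt} staged={none}
After op 5 (git add b.txt): modified={a.txt, d.txt} staged={none}
After op 6 (git add a.txt): modified={d.txt} staged={a.txt}
After op 7 (git add d.txt): modified={none} staged={a.txt, d.txt}
After op 8 (modify h.txt): modified={h.txt} staged={a.txt, d.txt}
After op 9 (git commit): modified={h.txt} staged={none}
After op 10 (modify b.txt): modified={b.txt, h.txt} staged={none}
After op 11 (modify d.txt): modified={b.txt, d.txt, h.txt} staged={none}
After op 12 (modify f.txt): modified={b.txt, d.txt, f.txt, h.txt} staged={none}
After op 13 (modify g.txt): modified={b.txt, d.txt, f.txt, g.txt, h.txt} staged={none}
After op 14 (git add d.txt): modified={b.txt, f.txt, g.txt, h.txt} staged={d.txt}
After op 15 (git commit): modified={b.txt, f.txt, g.txt, h.txt} staged={none}
After op 16 (git add f.txt): modified={b.txt, g.txt, h.txt} staged={f.txt}
After op 17 (git reset f.txt): modified={b.txt, f.txt, g.txt, h.txt} staged={none}
After op 18 (modify e.txt): modified={b.txt, e.txt, f.txt, g.txt, h.txt} staged={none}
After op 19 (git add f.txt): modified={b.txt, e.txt, g.txt, h.txt} staged={f.txt}
After op 20 (git add f.txt): modified={b.txt, e.txt, g.txt, h.txt} staged={f.txt}
After op 21 (git reset f.txt): modified={b.txt, e.txt, f.txt, g.txt, h.txt} staged={none}
After op 22 (git add g.txt): modified={b.txt, e.txt, f.txt, h.txt} staged={g.txt}
After op 23 (git reset g.txt): modified={b.txt, e.txt, f.txt, g.txt, h.txt} staged={none}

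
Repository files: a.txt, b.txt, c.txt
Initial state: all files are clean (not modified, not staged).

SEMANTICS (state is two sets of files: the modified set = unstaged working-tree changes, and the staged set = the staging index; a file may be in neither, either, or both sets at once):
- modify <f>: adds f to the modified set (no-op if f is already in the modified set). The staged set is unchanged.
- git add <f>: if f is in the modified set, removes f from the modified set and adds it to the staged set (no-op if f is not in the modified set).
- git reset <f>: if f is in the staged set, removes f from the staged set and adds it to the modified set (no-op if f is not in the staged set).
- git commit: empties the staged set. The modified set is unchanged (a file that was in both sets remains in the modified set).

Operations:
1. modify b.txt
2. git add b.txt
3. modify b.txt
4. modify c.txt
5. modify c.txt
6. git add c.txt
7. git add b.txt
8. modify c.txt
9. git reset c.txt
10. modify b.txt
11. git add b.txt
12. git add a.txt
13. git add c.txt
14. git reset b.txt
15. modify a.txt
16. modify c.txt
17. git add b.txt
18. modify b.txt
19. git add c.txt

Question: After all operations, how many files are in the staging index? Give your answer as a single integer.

Answer: 2

Derivation:
After op 1 (modify b.txt): modified={b.txt} staged={none}
After op 2 (git add b.txt): modified={none} staged={b.txt}
After op 3 (modify b.txt): modified={b.txt} staged={b.txt}
After op 4 (modify c.txt): modified={b.txt, c.txt} staged={b.txt}
After op 5 (modify c.txt): modified={b.txt, c.txt} staged={b.txt}
After op 6 (git add c.txt): modified={b.txt} staged={b.txt, c.txt}
After op 7 (git add b.txt): modified={none} staged={b.txt, c.txt}
After op 8 (modify c.txt): modified={c.txt} staged={b.txt, c.txt}
After op 9 (git reset c.txt): modified={c.txt} staged={b.txt}
After op 10 (modify b.txt): modified={b.txt, c.txt} staged={b.txt}
After op 11 (git add b.txt): modified={c.txt} staged={b.txt}
After op 12 (git add a.txt): modified={c.txt} staged={b.txt}
After op 13 (git add c.txt): modified={none} staged={b.txt, c.txt}
After op 14 (git reset b.txt): modified={b.txt} staged={c.txt}
After op 15 (modify a.txt): modified={a.txt, b.txt} staged={c.txt}
After op 16 (modify c.txt): modified={a.txt, b.txt, c.txt} staged={c.txt}
After op 17 (git add b.txt): modified={a.txt, c.txt} staged={b.txt, c.txt}
After op 18 (modify b.txt): modified={a.txt, b.txt, c.txt} staged={b.txt, c.txt}
After op 19 (git add c.txt): modified={a.txt, b.txt} staged={b.txt, c.txt}
Final staged set: {b.txt, c.txt} -> count=2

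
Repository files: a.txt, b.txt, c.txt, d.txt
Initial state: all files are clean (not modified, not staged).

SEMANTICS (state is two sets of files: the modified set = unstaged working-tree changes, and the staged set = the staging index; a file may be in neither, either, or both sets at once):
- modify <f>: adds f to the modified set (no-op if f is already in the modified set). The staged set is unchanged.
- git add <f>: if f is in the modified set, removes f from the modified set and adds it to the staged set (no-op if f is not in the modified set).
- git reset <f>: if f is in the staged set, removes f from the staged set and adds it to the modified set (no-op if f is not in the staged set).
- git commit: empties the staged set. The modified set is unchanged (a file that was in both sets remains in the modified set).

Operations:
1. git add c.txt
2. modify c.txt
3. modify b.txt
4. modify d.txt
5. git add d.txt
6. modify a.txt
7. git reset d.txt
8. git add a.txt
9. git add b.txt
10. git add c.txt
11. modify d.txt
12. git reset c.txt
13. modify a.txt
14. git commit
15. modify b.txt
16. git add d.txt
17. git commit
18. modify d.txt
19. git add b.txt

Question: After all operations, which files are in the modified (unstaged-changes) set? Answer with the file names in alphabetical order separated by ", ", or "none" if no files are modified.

After op 1 (git add c.txt): modified={none} staged={none}
After op 2 (modify c.txt): modified={c.txt} staged={none}
After op 3 (modify b.txt): modified={b.txt, c.txt} staged={none}
After op 4 (modify d.txt): modified={b.txt, c.txt, d.txt} staged={none}
After op 5 (git add d.txt): modified={b.txt, c.txt} staged={d.txt}
After op 6 (modify a.txt): modified={a.txt, b.txt, c.txt} staged={d.txt}
After op 7 (git reset d.txt): modified={a.txt, b.txt, c.txt, d.txt} staged={none}
After op 8 (git add a.txt): modified={b.txt, c.txt, d.txt} staged={a.txt}
After op 9 (git add b.txt): modified={c.txt, d.txt} staged={a.txt, b.txt}
After op 10 (git add c.txt): modified={d.txt} staged={a.txt, b.txt, c.txt}
After op 11 (modify d.txt): modified={d.txt} staged={a.txt, b.txt, c.txt}
After op 12 (git reset c.txt): modified={c.txt, d.txt} staged={a.txt, b.txt}
After op 13 (modify a.txt): modified={a.txt, c.txt, d.txt} staged={a.txt, b.txt}
After op 14 (git commit): modified={a.txt, c.txt, d.txt} staged={none}
After op 15 (modify b.txt): modified={a.txt, b.txt, c.txt, d.txt} staged={none}
After op 16 (git add d.txt): modified={a.txt, b.txt, c.txt} staged={d.txt}
After op 17 (git commit): modified={a.txt, b.txt, c.txt} staged={none}
After op 18 (modify d.txt): modified={a.txt, b.txt, c.txt, d.txt} staged={none}
After op 19 (git add b.txt): modified={a.txt, c.txt, d.txt} staged={b.txt}

Answer: a.txt, c.txt, d.txt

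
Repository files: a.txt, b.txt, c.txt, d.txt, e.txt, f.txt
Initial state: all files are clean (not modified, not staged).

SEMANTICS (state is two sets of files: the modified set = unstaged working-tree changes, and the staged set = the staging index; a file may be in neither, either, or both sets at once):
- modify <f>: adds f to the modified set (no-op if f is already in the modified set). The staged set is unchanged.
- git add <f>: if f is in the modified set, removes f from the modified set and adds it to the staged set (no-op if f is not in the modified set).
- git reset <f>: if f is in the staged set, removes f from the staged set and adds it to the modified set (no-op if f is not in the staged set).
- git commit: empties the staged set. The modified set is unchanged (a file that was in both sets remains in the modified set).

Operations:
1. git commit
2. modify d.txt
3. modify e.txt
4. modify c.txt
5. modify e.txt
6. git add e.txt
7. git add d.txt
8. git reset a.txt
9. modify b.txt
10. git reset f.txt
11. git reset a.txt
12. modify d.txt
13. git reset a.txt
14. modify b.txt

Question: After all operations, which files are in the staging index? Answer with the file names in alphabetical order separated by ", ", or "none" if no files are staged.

After op 1 (git commit): modified={none} staged={none}
After op 2 (modify d.txt): modified={d.txt} staged={none}
After op 3 (modify e.txt): modified={d.txt, e.txt} staged={none}
After op 4 (modify c.txt): modified={c.txt, d.txt, e.txt} staged={none}
After op 5 (modify e.txt): modified={c.txt, d.txt, e.txt} staged={none}
After op 6 (git add e.txt): modified={c.txt, d.txt} staged={e.txt}
After op 7 (git add d.txt): modified={c.txt} staged={d.txt, e.txt}
After op 8 (git reset a.txt): modified={c.txt} staged={d.txt, e.txt}
After op 9 (modify b.txt): modified={b.txt, c.txt} staged={d.txt, e.txt}
After op 10 (git reset f.txt): modified={b.txt, c.txt} staged={d.txt, e.txt}
After op 11 (git reset a.txt): modified={b.txt, c.txt} staged={d.txt, e.txt}
After op 12 (modify d.txt): modified={b.txt, c.txt, d.txt} staged={d.txt, e.txt}
After op 13 (git reset a.txt): modified={b.txt, c.txt, d.txt} staged={d.txt, e.txt}
After op 14 (modify b.txt): modified={b.txt, c.txt, d.txt} staged={d.txt, e.txt}

Answer: d.txt, e.txt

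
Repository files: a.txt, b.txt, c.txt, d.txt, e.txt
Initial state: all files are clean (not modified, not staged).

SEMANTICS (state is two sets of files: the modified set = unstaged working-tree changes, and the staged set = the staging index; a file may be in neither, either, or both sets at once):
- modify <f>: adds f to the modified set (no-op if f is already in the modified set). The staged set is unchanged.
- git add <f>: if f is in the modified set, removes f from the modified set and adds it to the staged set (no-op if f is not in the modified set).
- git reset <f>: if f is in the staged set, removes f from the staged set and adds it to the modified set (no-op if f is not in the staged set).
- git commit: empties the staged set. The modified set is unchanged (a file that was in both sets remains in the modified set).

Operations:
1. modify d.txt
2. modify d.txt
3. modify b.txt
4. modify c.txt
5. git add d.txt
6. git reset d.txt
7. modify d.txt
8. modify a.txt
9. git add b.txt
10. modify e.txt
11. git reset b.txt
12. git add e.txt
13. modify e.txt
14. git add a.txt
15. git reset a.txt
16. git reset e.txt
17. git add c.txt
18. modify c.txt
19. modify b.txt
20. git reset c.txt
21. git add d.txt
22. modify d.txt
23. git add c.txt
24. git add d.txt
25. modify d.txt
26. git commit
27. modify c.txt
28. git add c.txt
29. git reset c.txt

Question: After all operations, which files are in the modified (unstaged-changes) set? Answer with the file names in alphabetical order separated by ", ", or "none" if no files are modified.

After op 1 (modify d.txt): modified={d.txt} staged={none}
After op 2 (modify d.txt): modified={d.txt} staged={none}
After op 3 (modify b.txt): modified={b.txt, d.txt} staged={none}
After op 4 (modify c.txt): modified={b.txt, c.txt, d.txt} staged={none}
After op 5 (git add d.txt): modified={b.txt, c.txt} staged={d.txt}
After op 6 (git reset d.txt): modified={b.txt, c.txt, d.txt} staged={none}
After op 7 (modify d.txt): modified={b.txt, c.txt, d.txt} staged={none}
After op 8 (modify a.txt): modified={a.txt, b.txt, c.txt, d.txt} staged={none}
After op 9 (git add b.txt): modified={a.txt, c.txt, d.txt} staged={b.txt}
After op 10 (modify e.txt): modified={a.txt, c.txt, d.txt, e.txt} staged={b.txt}
After op 11 (git reset b.txt): modified={a.txt, b.txt, c.txt, d.txt, e.txt} staged={none}
After op 12 (git add e.txt): modified={a.txt, b.txt, c.txt, d.txt} staged={e.txt}
After op 13 (modify e.txt): modified={a.txt, b.txt, c.txt, d.txt, e.txt} staged={e.txt}
After op 14 (git add a.txt): modified={b.txt, c.txt, d.txt, e.txt} staged={a.txt, e.txt}
After op 15 (git reset a.txt): modified={a.txt, b.txt, c.txt, d.txt, e.txt} staged={e.txt}
After op 16 (git reset e.txt): modified={a.txt, b.txt, c.txt, d.txt, e.txt} staged={none}
After op 17 (git add c.txt): modified={a.txt, b.txt, d.txt, e.txt} staged={c.txt}
After op 18 (modify c.txt): modified={a.txt, b.txt, c.txt, d.txt, e.txt} staged={c.txt}
After op 19 (modify b.txt): modified={a.txt, b.txt, c.txt, d.txt, e.txt} staged={c.txt}
After op 20 (git reset c.txt): modified={a.txt, b.txt, c.txt, d.txt, e.txt} staged={none}
After op 21 (git add d.txt): modified={a.txt, b.txt, c.txt, e.txt} staged={d.txt}
After op 22 (modify d.txt): modified={a.txt, b.txt, c.txt, d.txt, e.txt} staged={d.txt}
After op 23 (git add c.txt): modified={a.txt, b.txt, d.txt, e.txt} staged={c.txt, d.txt}
After op 24 (git add d.txt): modified={a.txt, b.txt, e.txt} staged={c.txt, d.txt}
After op 25 (modify d.txt): modified={a.txt, b.txt, d.txt, e.txt} staged={c.txt, d.txt}
After op 26 (git commit): modified={a.txt, b.txt, d.txt, e.txt} staged={none}
After op 27 (modify c.txt): modified={a.txt, b.txt, c.txt, d.txt, e.txt} staged={none}
After op 28 (git add c.txt): modified={a.txt, b.txt, d.txt, e.txt} staged={c.txt}
After op 29 (git reset c.txt): modified={a.txt, b.txt, c.txt, d.txt, e.txt} staged={none}

Answer: a.txt, b.txt, c.txt, d.txt, e.txt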